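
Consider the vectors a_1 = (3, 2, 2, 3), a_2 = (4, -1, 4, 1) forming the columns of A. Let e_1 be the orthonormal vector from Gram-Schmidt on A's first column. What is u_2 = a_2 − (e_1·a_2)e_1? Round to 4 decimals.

u_2 = (1.5769, -2.6154, 2.3846, -1.4231)

a_1 = (3, 2, 2, 3); ‖a_1‖ = 5.0990, so e_1 = (0.5883, 0.3922, 0.3922, 0.5883).
e_1·a_2 = 0.5883·4 + 0.3922·(-1) + 0.3922·4 + 0.5883·1 = 4.1184.
u_2 = a_2 − 4.1184·e_1 = (1.5769, -2.6154, 2.3846, -1.4231).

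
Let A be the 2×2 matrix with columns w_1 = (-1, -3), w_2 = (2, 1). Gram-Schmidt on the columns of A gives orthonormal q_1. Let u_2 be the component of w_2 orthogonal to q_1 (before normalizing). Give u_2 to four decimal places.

q_1 = w_1/‖w_1‖ = (-1, -3)/3.1623 = (-0.3162, -0.9487).
r_{12} = q_1·w_2 = -1.5811.
u_2 = w_2 + 1.5811·q_1 = (1.5000, -0.5000).

u_2 = (1.5000, -0.5000)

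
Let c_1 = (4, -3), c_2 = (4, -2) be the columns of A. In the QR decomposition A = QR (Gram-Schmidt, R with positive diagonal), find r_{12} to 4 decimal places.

r_{12} = 4.4000

c_1 = (4, -3); ‖c_1‖ = 5.0000, so e_1 = (0.8000, -0.6000).
r_{12} = e_1·c_2 = 4.4000.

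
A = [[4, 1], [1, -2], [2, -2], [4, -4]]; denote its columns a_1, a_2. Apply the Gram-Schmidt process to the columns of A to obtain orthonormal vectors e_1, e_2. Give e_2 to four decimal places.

e_2 = (0.7310, -0.3755, -0.2548, -0.5097)

a_1 = (4, 1, 2, 4); ‖a_1‖ = 6.0828, so e_1 = (0.6576, 0.1644, 0.3288, 0.6576).
e_1·a_2 = 0.6576·1 + 0.1644·(-2) + 0.3288·(-2) + 0.6576·(-4) = -2.9592.
u_2 = a_2 + 2.9592·e_1 = (2.9459, -1.5135, -1.0270, -2.0541).
‖u_2‖ = 4.0303, so e_2 = (0.7310, -0.3755, -0.2548, -0.5097).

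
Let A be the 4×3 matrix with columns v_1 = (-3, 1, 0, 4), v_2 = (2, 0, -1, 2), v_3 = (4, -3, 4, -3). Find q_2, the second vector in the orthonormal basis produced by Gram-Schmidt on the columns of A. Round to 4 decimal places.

v_1 = (-3, 1, 0, 4); ‖v_1‖ = 5.0990, so q_1 = (-0.5883, 0.1961, 0.0000, 0.7845).
q_1·v_2 = (-0.5883)·2 + 0.1961·0 + 0.0000·(-1) + 0.7845·2 = 0.3922.
u_2 = v_2 − 0.3922·q_1 = (2.2308, -0.0769, -1.0000, 1.6923).
‖u_2‖ = 2.9742, so q_2 = (0.7500, -0.0259, -0.3362, 0.5690).

q_2 = (0.7500, -0.0259, -0.3362, 0.5690)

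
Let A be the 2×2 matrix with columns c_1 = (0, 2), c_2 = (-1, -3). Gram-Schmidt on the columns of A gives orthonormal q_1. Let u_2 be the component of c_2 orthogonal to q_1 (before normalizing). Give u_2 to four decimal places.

c_1 = (0, 2); ‖c_1‖ = 2.0000, so q_1 = (0.0000, 1.0000).
q_1·c_2 = 0.0000·(-1) + 1.0000·(-3) = -3.0000.
u_2 = c_2 + 3.0000·q_1 = (-1.0000, 0.0000).

u_2 = (-1.0000, 0.0000)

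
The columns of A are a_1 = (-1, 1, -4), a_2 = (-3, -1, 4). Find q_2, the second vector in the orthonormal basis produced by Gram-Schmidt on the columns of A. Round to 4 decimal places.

a_1 = (-1, 1, -4); ‖a_1‖ = 4.2426, so q_1 = (-0.2357, 0.2357, -0.9428).
q_1·a_2 = (-0.2357)·(-3) + 0.2357·(-1) + (-0.9428)·4 = -3.2998.
u_2 = a_2 + 3.2998·q_1 = (-3.7778, -0.2222, 0.8889).
‖u_2‖ = 3.8873, so q_2 = (-0.9718, -0.0572, 0.2287).

q_2 = (-0.9718, -0.0572, 0.2287)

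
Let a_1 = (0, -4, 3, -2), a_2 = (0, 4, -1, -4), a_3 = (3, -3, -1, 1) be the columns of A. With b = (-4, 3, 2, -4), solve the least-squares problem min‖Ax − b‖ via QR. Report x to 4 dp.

q_1 = a_1/‖a_1‖ = (0, -4, 3, -2)/5.3852 = (0.0000, -0.7428, 0.5571, -0.3714).
r_{12} = q_1·a_2 = -2.0426.
u_2 = a_2 + 2.0426·q_1 = (0.0000, 2.4828, 0.1379, -4.7586).
‖u_2‖ = 5.3691, so q_2 = (0.0000, 0.4624, 0.0257, -0.8863).
r_{13} = q_1·a_3 = 1.2999; r_{23} = q_2·a_3 = -2.2992.
u_3 = a_3 − 1.2999·q_1 + 2.2992·q_2 = (3.0000, -0.9713, -1.6651, -0.5550).
‖u_3‖ = 3.6089, so q_3 = (0.8313, -0.2691, -0.4614, -0.1538).
Qᵀb = (0.3714, 4.9838, -4.4402).
Back-substitute: x_3 = -4.4402/3.6089 = -1.2303.
x_2 = (4.9838 + 2.2992·(-1.2303))/5.3691 = 0.4014.
x_1 = (0.3714 + 2.0426·0.4014 − 1.2999·(-1.2303))/5.3852 = 0.5182.

x = (0.5182, 0.4014, -1.2303)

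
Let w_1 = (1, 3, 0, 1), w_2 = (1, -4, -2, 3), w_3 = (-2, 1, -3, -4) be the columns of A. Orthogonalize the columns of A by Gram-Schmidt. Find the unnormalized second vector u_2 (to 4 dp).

w_1 = (1, 3, 0, 1); ‖w_1‖ = 3.3166, so e_1 = (0.3015, 0.9045, 0.0000, 0.3015).
e_1·w_2 = 0.3015·1 + 0.9045·(-4) + 0.0000·(-2) + 0.3015·3 = -2.4121.
u_2 = w_2 + 2.4121·e_1 = (1.7273, -1.8182, -2.0000, 3.7273).

u_2 = (1.7273, -1.8182, -2.0000, 3.7273)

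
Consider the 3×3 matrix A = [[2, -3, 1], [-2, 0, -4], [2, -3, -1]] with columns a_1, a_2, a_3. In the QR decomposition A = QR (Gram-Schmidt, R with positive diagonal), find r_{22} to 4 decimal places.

r_{22} = 2.4495

a_1 = (2, -2, 2); ‖a_1‖ = 3.4641, so e_1 = (0.5774, -0.5774, 0.5774).
e_1·a_2 = 0.5774·(-3) + (-0.5774)·0 + 0.5774·(-3) = -3.4641.
u_2 = a_2 + 3.4641·e_1 = (-1.0000, -2.0000, -1.0000).
r_{22} = ‖u_2‖ = 2.4495.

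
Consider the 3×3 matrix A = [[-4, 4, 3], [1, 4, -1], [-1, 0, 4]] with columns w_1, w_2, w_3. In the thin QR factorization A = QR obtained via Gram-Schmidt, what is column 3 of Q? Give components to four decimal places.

e_3 = (-0.1925, 0.1925, 0.9623)

w_1 = (-4, 1, -1); ‖w_1‖ = 4.2426, so e_1 = (-0.9428, 0.2357, -0.2357).
e_1·w_2 = (-0.9428)·4 + 0.2357·4 + (-0.2357)·0 = -2.8284.
u_2 = w_2 + 2.8284·e_1 = (1.3333, 4.6667, -0.6667).
‖u_2‖ = 4.8990, so e_2 = (0.2722, 0.9526, -0.1361).
e_1·w_3 = (-0.9428)·3 + 0.2357·(-1) + (-0.2357)·4 = -4.0069; e_2·w_3 = 0.2722·3 + 0.9526·(-1) + (-0.1361)·4 = -0.6804.
u_3 = w_3 + 4.0069·e_1 + 0.6804·e_2 = (-0.5926, 0.5926, 2.9630).
‖u_3‖ = 3.0792, so e_3 = (-0.1925, 0.1925, 0.9623).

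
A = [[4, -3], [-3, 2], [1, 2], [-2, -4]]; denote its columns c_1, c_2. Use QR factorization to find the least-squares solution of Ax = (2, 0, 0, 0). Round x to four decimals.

x = (0.2333, -0.1253)

c_1 = (4, -3, 1, -2); ‖c_1‖ = 5.4772, so e_1 = (0.7303, -0.5477, 0.1826, -0.3651).
e_1·c_2 = 0.7303·(-3) + (-0.5477)·2 + 0.1826·2 + (-0.3651)·(-4) = -1.4606.
u_2 = c_2 + 1.4606·e_1 = (-1.9333, 1.2000, 2.2667, -4.5333).
‖u_2‖ = 5.5558, so e_2 = (-0.3480, 0.2160, 0.4080, -0.8160).
Qᵀb = (1.4606, -0.6960).
Back-substitute: x_2 = -0.6960/5.5558 = -0.1253.
x_1 = (1.4606 + 1.4606·(-0.1253))/5.4772 = 0.2333.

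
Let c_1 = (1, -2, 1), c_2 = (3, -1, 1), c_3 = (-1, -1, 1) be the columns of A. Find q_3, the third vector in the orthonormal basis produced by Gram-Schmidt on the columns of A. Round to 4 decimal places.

q_3 = (-0.1826, 0.3651, 0.9129)

q_1 = c_1/‖c_1‖ = (1, -2, 1)/2.4495 = (0.4082, -0.8165, 0.4082).
r_{12} = q_1·c_2 = 2.4495.
u_2 = c_2 − 2.4495·q_1 = (2.0000, 1.0000, 0.0000).
‖u_2‖ = 2.2361, so q_2 = (0.8944, 0.4472, 0.0000).
r_{13} = q_1·c_3 = 0.8165; r_{23} = q_2·c_3 = -1.3416.
u_3 = c_3 − 0.8165·q_1 + 1.3416·q_2 = (-0.1333, 0.2667, 0.6667).
‖u_3‖ = 0.7303, so q_3 = (-0.1826, 0.3651, 0.9129).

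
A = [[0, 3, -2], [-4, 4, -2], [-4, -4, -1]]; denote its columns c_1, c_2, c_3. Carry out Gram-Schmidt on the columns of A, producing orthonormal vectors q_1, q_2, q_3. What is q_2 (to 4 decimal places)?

c_1 = (0, -4, -4); ‖c_1‖ = 5.6569, so q_1 = (0.0000, -0.7071, -0.7071).
q_1·c_2 = 0.0000·3 + (-0.7071)·4 + (-0.7071)·(-4) = 0.0000.
u_2 = c_2 + 0.0000·q_1 = (3.0000, 4.0000, -4.0000).
‖u_2‖ = 6.4031, so q_2 = (0.4685, 0.6247, -0.6247).

q_2 = (0.4685, 0.6247, -0.6247)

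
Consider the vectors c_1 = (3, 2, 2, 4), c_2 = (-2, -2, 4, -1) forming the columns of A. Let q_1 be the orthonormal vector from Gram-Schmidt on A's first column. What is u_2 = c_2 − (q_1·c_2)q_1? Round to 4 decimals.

c_1 = (3, 2, 2, 4); ‖c_1‖ = 5.7446, so q_1 = (0.5222, 0.3482, 0.3482, 0.6963).
q_1·c_2 = 0.5222·(-2) + 0.3482·(-2) + 0.3482·4 + 0.6963·(-1) = -1.0445.
u_2 = c_2 + 1.0445·q_1 = (-1.4545, -1.6364, 4.3636, -0.2727).

u_2 = (-1.4545, -1.6364, 4.3636, -0.2727)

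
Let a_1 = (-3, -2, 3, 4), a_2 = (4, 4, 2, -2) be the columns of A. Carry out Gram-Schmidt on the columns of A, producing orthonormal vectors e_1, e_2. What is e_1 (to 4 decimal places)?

e_1 = (-0.4867, -0.3244, 0.4867, 0.6489)

e_1 = a_1/‖a_1‖ = (-3, -2, 3, 4)/6.1644 = (-0.4867, -0.3244, 0.4867, 0.6489).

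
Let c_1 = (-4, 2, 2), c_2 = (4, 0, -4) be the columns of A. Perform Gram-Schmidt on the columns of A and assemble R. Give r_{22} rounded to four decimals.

r_{22} = 2.8284

c_1 = (-4, 2, 2); ‖c_1‖ = 4.8990, so q_1 = (-0.8165, 0.4082, 0.4082).
q_1·c_2 = (-0.8165)·4 + 0.4082·0 + 0.4082·(-4) = -4.8990.
u_2 = c_2 + 4.8990·q_1 = (0.0000, 2.0000, -2.0000).
r_{22} = ‖u_2‖ = 2.8284.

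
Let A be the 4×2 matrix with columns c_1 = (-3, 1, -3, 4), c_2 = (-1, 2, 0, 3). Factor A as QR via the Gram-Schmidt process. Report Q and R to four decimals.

c_1 = (-3, 1, -3, 4); ‖c_1‖ = 5.9161, so q_1 = (-0.5071, 0.1690, -0.5071, 0.6761).
q_1·c_2 = (-0.5071)·(-1) + 0.1690·2 + (-0.5071)·0 + 0.6761·3 = 2.8735.
u_2 = c_2 − 2.8735·q_1 = (0.4571, 1.5143, 1.4571, 1.0571).
‖u_2‖ = 2.3964, so q_2 = (0.1908, 0.6319, 0.6080, 0.4411).

Q = [[-0.5071, 0.1908], [0.1690, 0.6319], [-0.5071, 0.6080], [0.6761, 0.4411]], R = [[5.9161, 2.8735], [0.0000, 2.3964]]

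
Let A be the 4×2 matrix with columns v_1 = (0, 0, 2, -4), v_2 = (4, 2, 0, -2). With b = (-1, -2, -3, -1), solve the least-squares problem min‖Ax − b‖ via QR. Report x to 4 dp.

q_1 = v_1/‖v_1‖ = (0, 0, 2, -4)/4.4721 = (0.0000, 0.0000, 0.4472, -0.8944).
r_{12} = q_1·v_2 = 1.7889.
u_2 = v_2 − 1.7889·q_1 = (4.0000, 2.0000, -0.8000, -0.4000).
‖u_2‖ = 4.5607, so q_2 = (0.8771, 0.4385, -0.1754, -0.0877).
Qᵀb = (-0.4472, -1.1402).
Back-substitute: x_2 = -1.1402/4.5607 = -0.2500.
x_1 = (-0.4472 − 1.7889·(-0.2500))/4.4721 = 0.0000.

x = (0.0000, -0.2500)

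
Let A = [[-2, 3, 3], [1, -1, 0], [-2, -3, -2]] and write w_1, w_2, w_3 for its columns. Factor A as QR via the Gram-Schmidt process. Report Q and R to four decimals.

w_1 = (-2, 1, -2); ‖w_1‖ = 3.0000, so q_1 = (-0.6667, 0.3333, -0.6667).
q_1·w_2 = (-0.6667)·3 + 0.3333·(-1) + (-0.6667)·(-3) = -0.3333.
u_2 = w_2 + 0.3333·q_1 = (2.7778, -0.8889, -3.2222).
‖u_2‖ = 4.3461, so q_2 = (0.6391, -0.2045, -0.7414).
q_1·w_3 = (-0.6667)·3 + 0.3333·0 + (-0.6667)·(-2) = -0.6667; q_2·w_3 = 0.6391·3 + (-0.2045)·0 + (-0.7414)·(-2) = 3.4002.
u_3 = w_3 + 0.6667·q_1 − 3.4002·q_2 = (0.3824, 0.9176, 0.0765).
‖u_3‖ = 0.9971, so q_3 = (0.3835, 0.9204, 0.0767).

Q = [[-0.6667, 0.6391, 0.3835], [0.3333, -0.2045, 0.9204], [-0.6667, -0.7414, 0.0767]], R = [[3.0000, -0.3333, -0.6667], [0.0000, 4.3461, 3.4002], [0.0000, 0.0000, 0.9971]]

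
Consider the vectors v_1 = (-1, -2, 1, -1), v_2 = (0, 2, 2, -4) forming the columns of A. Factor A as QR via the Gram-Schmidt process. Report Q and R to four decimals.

Q = [[-0.3780, 0.0590], [-0.7559, 0.5313], [0.3780, 0.3542], [-0.3780, -0.7674]], R = [[2.6458, 0.7559], [0.0000, 4.8403]]

e_1 = v_1/‖v_1‖ = (-1, -2, 1, -1)/2.6458 = (-0.3780, -0.7559, 0.3780, -0.3780).
r_{12} = e_1·v_2 = 0.7559.
u_2 = v_2 − 0.7559·e_1 = (0.2857, 2.5714, 1.7143, -3.7143).
‖u_2‖ = 4.8403, so e_2 = (0.0590, 0.5313, 0.3542, -0.7674).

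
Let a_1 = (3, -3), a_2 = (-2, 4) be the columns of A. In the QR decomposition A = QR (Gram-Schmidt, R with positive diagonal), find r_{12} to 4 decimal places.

r_{12} = -4.2426

q_1 = a_1/‖a_1‖ = (3, -3)/4.2426 = (0.7071, -0.7071).
r_{12} = q_1·a_2 = -4.2426.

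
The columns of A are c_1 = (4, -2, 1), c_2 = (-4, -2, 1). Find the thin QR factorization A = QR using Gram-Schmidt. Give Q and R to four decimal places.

e_1 = c_1/‖c_1‖ = (4, -2, 1)/4.5826 = (0.8729, -0.4364, 0.2182).
r_{12} = e_1·c_2 = -2.4004.
u_2 = c_2 + 2.4004·e_1 = (-1.9048, -3.0476, 1.5238).
‖u_2‖ = 3.9036, so e_2 = (-0.4880, -0.7807, 0.3904).

Q = [[0.8729, -0.4880], [-0.4364, -0.7807], [0.2182, 0.3904]], R = [[4.5826, -2.4004], [0.0000, 3.9036]]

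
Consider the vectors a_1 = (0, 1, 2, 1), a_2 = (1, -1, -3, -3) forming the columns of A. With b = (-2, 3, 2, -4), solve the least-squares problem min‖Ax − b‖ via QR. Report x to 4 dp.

x = (3.5000, 1.8000)

a_1 = (0, 1, 2, 1); ‖a_1‖ = 2.4495, so q_1 = (0.0000, 0.4082, 0.8165, 0.4082).
q_1·a_2 = 0.0000·1 + 0.4082·(-1) + 0.8165·(-3) + 0.4082·(-3) = -4.0825.
u_2 = a_2 + 4.0825·q_1 = (1.0000, 0.6667, 0.3333, -1.3333).
‖u_2‖ = 1.8257, so q_2 = (0.5477, 0.3651, 0.1826, -0.7303).
Qᵀb = (1.2247, 3.2863).
Back-substitute: x_2 = 3.2863/1.8257 = 1.8000.
x_1 = (1.2247 + 4.0825·1.8000)/2.4495 = 3.5000.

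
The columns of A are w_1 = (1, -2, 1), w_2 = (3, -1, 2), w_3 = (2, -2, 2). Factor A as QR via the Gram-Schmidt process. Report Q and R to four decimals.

Q = [[0.4082, 0.7591, -0.5071], [-0.8165, 0.5521, 0.1690], [0.4082, 0.3450, 0.8452]], R = [[2.4495, 2.8577, 3.2660], [0.0000, 2.4152, 1.1041], [0.0000, 0.0000, 0.3381]]

w_1 = (1, -2, 1); ‖w_1‖ = 2.4495, so e_1 = (0.4082, -0.8165, 0.4082).
e_1·w_2 = 0.4082·3 + (-0.8165)·(-1) + 0.4082·2 = 2.8577.
u_2 = w_2 − 2.8577·e_1 = (1.8333, 1.3333, 0.8333).
‖u_2‖ = 2.4152, so e_2 = (0.7591, 0.5521, 0.3450).
e_1·w_3 = 0.4082·2 + (-0.8165)·(-2) + 0.4082·2 = 3.2660; e_2·w_3 = 0.7591·2 + 0.5521·(-2) + 0.3450·2 = 1.1041.
u_3 = w_3 − 3.2660·e_1 − 1.1041·e_2 = (-0.1714, 0.0571, 0.2857).
‖u_3‖ = 0.3381, so e_3 = (-0.5071, 0.1690, 0.8452).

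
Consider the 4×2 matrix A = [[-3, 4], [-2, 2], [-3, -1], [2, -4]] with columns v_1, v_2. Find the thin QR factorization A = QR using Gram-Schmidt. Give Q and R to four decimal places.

Q = [[-0.5883, 0.3523], [-0.3922, 0.0859], [-0.5883, -0.7647], [0.3922, -0.5327]], R = [[5.0990, -4.1184], [0.0000, 4.4764]]

e_1 = v_1/‖v_1‖ = (-3, -2, -3, 2)/5.0990 = (-0.5883, -0.3922, -0.5883, 0.3922).
r_{12} = e_1·v_2 = -4.1184.
u_2 = v_2 + 4.1184·e_1 = (1.5769, 0.3846, -3.4231, -2.3846).
‖u_2‖ = 4.4764, so e_2 = (0.3523, 0.0859, -0.7647, -0.5327).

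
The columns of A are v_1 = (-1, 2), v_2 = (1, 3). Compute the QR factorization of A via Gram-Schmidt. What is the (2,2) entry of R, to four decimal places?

q_1 = v_1/‖v_1‖ = (-1, 2)/2.2361 = (-0.4472, 0.8944).
r_{12} = q_1·v_2 = 2.2361.
u_2 = v_2 − 2.2361·q_1 = (2.0000, 1.0000).
r_{22} = ‖u_2‖ = 2.2361.

r_{22} = 2.2361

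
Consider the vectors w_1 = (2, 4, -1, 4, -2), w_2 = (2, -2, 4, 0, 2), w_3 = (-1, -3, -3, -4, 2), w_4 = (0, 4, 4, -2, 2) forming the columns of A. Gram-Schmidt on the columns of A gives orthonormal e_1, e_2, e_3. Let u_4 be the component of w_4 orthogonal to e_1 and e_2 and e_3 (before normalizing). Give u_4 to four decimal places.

u_4 = (-0.0334, 4.1337, 1.0251, -2.8022, 2.1170)

e_1 = w_1/‖w_1‖ = (2, 4, -1, 4, -2)/6.4031 = (0.3123, 0.6247, -0.1562, 0.6247, -0.3123).
r_{12} = e_1·w_2 = -1.8741.
u_2 = w_2 + 1.8741·e_1 = (2.5854, -0.8293, 3.7073, 1.1707, 1.4146).
‖u_2‖ = 4.9485, so e_2 = (0.5225, -0.1676, 0.7492, 0.2366, 0.2859).
r_{13} = e_1·w_3 = -4.8414; r_{23} = e_2·w_3 = -2.6418.
u_3 = w_3 + 4.8414·e_1 + 2.6418·e_2 = (1.8924, -0.4183, -1.7769, -0.3506, 1.2430).
‖u_3‖ = 2.9294, so e_3 = (0.6460, -0.1428, -0.6066, -0.1197, 0.4243).
r_{14} = e_1·w_4 = 0.0000; r_{24} = e_2·w_4 = 2.4250; r_{34} = e_3·w_4 = -1.9094.
u_4 = w_4 + 0.0000·e_1 − 2.4250·e_2 + 1.9094·e_3 = (-0.0334, 4.1337, 1.0251, -2.8022, 2.1170).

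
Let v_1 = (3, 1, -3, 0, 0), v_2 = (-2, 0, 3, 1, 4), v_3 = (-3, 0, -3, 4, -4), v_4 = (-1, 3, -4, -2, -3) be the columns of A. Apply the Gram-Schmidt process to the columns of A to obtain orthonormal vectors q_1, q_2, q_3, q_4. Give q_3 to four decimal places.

q_3 = (-0.4396, 0.1063, -0.4041, 0.7870, -0.1134)

v_1 = (3, 1, -3, 0, 0); ‖v_1‖ = 4.3589, so q_1 = (0.6882, 0.2294, -0.6882, 0.0000, 0.0000).
q_1·v_2 = 0.6882·(-2) + 0.2294·0 + (-0.6882)·3 + 0.0000·1 + 0.0000·4 = -3.4412.
u_2 = v_2 + 3.4412·q_1 = (0.3684, 0.7895, 0.6316, 1.0000, 4.0000).
‖u_2‖ = 4.2612, so q_2 = (0.0865, 0.1853, 0.1482, 0.2347, 0.9387).
q_1·v_3 = 0.6882·(-3) + 0.2294·0 + (-0.6882)·(-3) + 0.0000·4 + 0.0000·(-4) = 0.0000; q_2·v_3 = 0.0865·(-3) + 0.1853·0 + 0.1482·(-3) + 0.2347·4 + 0.9387·(-4) = -3.5201.
u_3 = v_3 + 0.0000·q_1 + 3.5201·q_2 = (-2.6957, 0.6522, -2.4783, 4.8261, -0.6957).
‖u_3‖ = 6.1326, so q_3 = (-0.4396, 0.1063, -0.4041, 0.7870, -0.1134).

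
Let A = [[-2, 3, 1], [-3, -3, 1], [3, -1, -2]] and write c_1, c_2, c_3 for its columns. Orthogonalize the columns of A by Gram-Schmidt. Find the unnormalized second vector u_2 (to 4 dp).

c_1 = (-2, -3, 3); ‖c_1‖ = 4.6904, so e_1 = (-0.4264, -0.6396, 0.6396).
e_1·c_2 = (-0.4264)·3 + (-0.6396)·(-3) + 0.6396·(-1) = 0.0000.
u_2 = c_2 − 0.0000·e_1 = (3.0000, -3.0000, -1.0000).

u_2 = (3.0000, -3.0000, -1.0000)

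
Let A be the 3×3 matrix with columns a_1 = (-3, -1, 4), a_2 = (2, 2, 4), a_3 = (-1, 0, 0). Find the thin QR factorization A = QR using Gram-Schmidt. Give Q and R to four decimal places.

a_1 = (-3, -1, 4); ‖a_1‖ = 5.0990, so q_1 = (-0.5883, -0.1961, 0.7845).
q_1·a_2 = (-0.5883)·2 + (-0.1961)·2 + 0.7845·4 = 1.5689.
u_2 = a_2 − 1.5689·q_1 = (2.9231, 2.3077, 2.7692).
‖u_2‖ = 4.6410, so q_2 = (0.6298, 0.4972, 0.5967).
q_1·a_3 = (-0.5883)·(-1) + (-0.1961)·0 + 0.7845·0 = 0.5883; q_2·a_3 = 0.6298·(-1) + 0.4972·0 + 0.5967·0 = -0.6298.
u_3 = a_3 − 0.5883·q_1 + 0.6298·q_2 = (-0.2571, 0.4286, -0.0857).
‖u_3‖ = 0.5071, so q_3 = (-0.5071, 0.8452, -0.1690).

Q = [[-0.5883, 0.6298, -0.5071], [-0.1961, 0.4972, 0.8452], [0.7845, 0.5967, -0.1690]], R = [[5.0990, 1.5689, 0.5883], [0.0000, 4.6410, -0.6298], [0.0000, 0.0000, 0.5071]]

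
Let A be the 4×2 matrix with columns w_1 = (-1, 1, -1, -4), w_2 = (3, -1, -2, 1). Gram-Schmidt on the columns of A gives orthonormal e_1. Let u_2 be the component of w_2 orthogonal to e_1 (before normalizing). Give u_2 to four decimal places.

u_2 = (2.6842, -0.6842, -2.3158, -0.2632)

w_1 = (-1, 1, -1, -4); ‖w_1‖ = 4.3589, so e_1 = (-0.2294, 0.2294, -0.2294, -0.9177).
e_1·w_2 = (-0.2294)·3 + 0.2294·(-1) + (-0.2294)·(-2) + (-0.9177)·1 = -1.3765.
u_2 = w_2 + 1.3765·e_1 = (2.6842, -0.6842, -2.3158, -0.2632).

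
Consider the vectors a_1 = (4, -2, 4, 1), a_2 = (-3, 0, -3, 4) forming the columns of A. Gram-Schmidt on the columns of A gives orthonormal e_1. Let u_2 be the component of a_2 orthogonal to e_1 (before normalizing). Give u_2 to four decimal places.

u_2 = (-0.8378, -1.0811, -0.8378, 4.5405)

e_1 = a_1/‖a_1‖ = (4, -2, 4, 1)/6.0828 = (0.6576, -0.3288, 0.6576, 0.1644).
r_{12} = e_1·a_2 = -3.2880.
u_2 = a_2 + 3.2880·e_1 = (-0.8378, -1.0811, -0.8378, 4.5405).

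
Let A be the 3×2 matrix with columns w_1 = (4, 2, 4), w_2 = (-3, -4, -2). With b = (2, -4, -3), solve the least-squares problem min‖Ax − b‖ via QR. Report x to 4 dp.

x = (0.3846, 0.9231)

w_1 = (4, 2, 4); ‖w_1‖ = 6.0000, so q_1 = (0.6667, 0.3333, 0.6667).
q_1·w_2 = 0.6667·(-3) + 0.3333·(-4) + 0.6667·(-2) = -4.6667.
u_2 = w_2 + 4.6667·q_1 = (0.1111, -2.4444, 1.1111).
‖u_2‖ = 2.6874, so q_2 = (0.0413, -0.9096, 0.4134).
Qᵀb = (-2.0000, 2.4807).
Back-substitute: x_2 = 2.4807/2.6874 = 0.9231.
x_1 = (-2.0000 + 4.6667·0.9231)/6.0000 = 0.3846.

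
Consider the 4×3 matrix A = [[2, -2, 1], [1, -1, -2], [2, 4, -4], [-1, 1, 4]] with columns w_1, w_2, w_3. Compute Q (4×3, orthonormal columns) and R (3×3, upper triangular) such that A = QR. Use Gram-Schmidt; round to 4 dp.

Q = [[0.6325, -0.5164, 0.5449], [0.3162, -0.2582, -0.3114], [0.6325, 0.7746, 0.0000], [-0.3162, 0.2582, 0.7785]], R = [[3.1623, 0.6325, -3.7947], [0.0000, 4.6476, -2.0656], [0.0000, 0.0000, 4.2817]]

e_1 = w_1/‖w_1‖ = (2, 1, 2, -1)/3.1623 = (0.6325, 0.3162, 0.6325, -0.3162).
r_{12} = e_1·w_2 = 0.6325.
u_2 = w_2 − 0.6325·e_1 = (-2.4000, -1.2000, 3.6000, 1.2000).
‖u_2‖ = 4.6476, so e_2 = (-0.5164, -0.2582, 0.7746, 0.2582).
r_{13} = e_1·w_3 = -3.7947; r_{23} = e_2·w_3 = -2.0656.
u_3 = w_3 + 3.7947·e_1 + 2.0656·e_2 = (2.3333, -1.3333, 0.0000, 3.3333).
‖u_3‖ = 4.2817, so e_3 = (0.5449, -0.3114, 0.0000, 0.7785).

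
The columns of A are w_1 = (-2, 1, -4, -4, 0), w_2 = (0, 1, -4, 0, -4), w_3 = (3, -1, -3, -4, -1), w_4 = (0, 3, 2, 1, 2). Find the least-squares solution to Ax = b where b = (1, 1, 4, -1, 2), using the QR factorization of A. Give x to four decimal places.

w_1 = (-2, 1, -4, -4, 0); ‖w_1‖ = 6.0828, so e_1 = (-0.3288, 0.1644, -0.6576, -0.6576, 0.0000).
e_1·w_2 = (-0.3288)·0 + 0.1644·1 + (-0.6576)·(-4) + (-0.6576)·0 + 0.0000·(-4) = 2.7948.
u_2 = w_2 − 2.7948·e_1 = (0.9189, 0.5405, -2.1622, 1.8378, -4.0000).
‖u_2‖ = 5.0189, so e_2 = (0.1831, 0.1077, -0.4308, 0.3662, -0.7970).
e_1·w_3 = (-0.3288)·3 + 0.1644·(-1) + (-0.6576)·(-3) + (-0.6576)·(-4) + 0.0000·(-1) = 3.4524; e_2·w_3 = 0.1831·3 + 0.1077·(-1) + (-0.4308)·(-3) + 0.3662·(-4) + (-0.7970)·(-1) = 1.0662.
u_3 = w_3 − 3.4524·e_1 − 1.0662·e_2 = (3.9399, -1.6824, -0.2704, -2.1202, -0.1502).
‖u_3‖ = 4.7900, so e_3 = (0.8225, -0.3512, -0.0564, -0.4426, -0.0314).
e_1·w_4 = (-0.3288)·0 + 0.1644·3 + (-0.6576)·2 + (-0.6576)·1 + 0.0000·2 = -1.4796; e_2·w_4 = 0.1831·0 + 0.1077·3 + (-0.4308)·2 + 0.3662·1 + (-0.7970)·2 = -1.7663; e_3·w_4 = 0.8225·0 + (-0.3512)·3 + (-0.0564)·2 + (-0.4426)·1 + (-0.0314)·2 = -1.6719.
u_4 = w_4 + 1.4796·e_1 + 1.7663·e_2 + 1.6719·e_3 = (1.2121, 2.8462, 0.1717, -0.0662, 0.5398).
‖u_4‖ = 3.1457, so e_4 = (0.3853, 0.9048, 0.0546, -0.0211, 0.1716).
Qᵀb = (-2.1372, -3.3926, 0.6254, 1.8727).
Back-substitute: x_4 = 1.8727/3.1457 = 0.5953.
x_3 = (0.6254 + 1.6719·0.5953)/4.7900 = 0.3384.
x_2 = (-3.3926 − 1.0662·0.3384 + 1.7663·0.5953)/5.0189 = -0.5383.
x_1 = (-2.1372 − 2.7948·(-0.5383) − 3.4524·0.3384 + 1.4796·0.5953)/6.0828 = -0.1512.

x = (-0.1512, -0.5383, 0.3384, 0.5953)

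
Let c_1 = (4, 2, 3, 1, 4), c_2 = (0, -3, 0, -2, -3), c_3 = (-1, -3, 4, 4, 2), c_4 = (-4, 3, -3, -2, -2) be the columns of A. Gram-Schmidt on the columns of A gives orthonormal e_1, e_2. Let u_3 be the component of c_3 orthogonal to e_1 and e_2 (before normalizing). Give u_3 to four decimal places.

u_3 = (-2.3595, -3.4346, 2.9804, 3.8235, 0.8856)

c_1 = (4, 2, 3, 1, 4); ‖c_1‖ = 6.7823, so e_1 = (0.5898, 0.2949, 0.4423, 0.1474, 0.5898).
e_1·c_2 = 0.5898·0 + 0.2949·(-3) + 0.4423·0 + 0.1474·(-2) + 0.5898·(-3) = -2.9488.
u_2 = c_2 + 2.9488·e_1 = (1.7391, -2.1304, 1.3043, -1.5652, -1.2609).
‖u_2‖ = 3.6475, so e_2 = (0.4768, -0.5841, 0.3576, -0.4291, -0.3457).
e_1·c_3 = 0.5898·(-1) + 0.2949·(-3) + 0.4423·4 + 0.1474·4 + 0.5898·2 = 2.0642; e_2·c_3 = 0.4768·(-1) + (-0.5841)·(-3) + 0.3576·4 + (-0.4291)·4 + (-0.3457)·2 = 0.2980.
u_3 = c_3 − 2.0642·e_1 − 0.2980·e_2 = (-2.3595, -3.4346, 2.9804, 3.8235, 0.8856).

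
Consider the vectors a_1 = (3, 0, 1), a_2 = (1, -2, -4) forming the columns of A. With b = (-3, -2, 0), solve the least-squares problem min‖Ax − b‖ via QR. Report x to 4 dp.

x = (-0.8995, 0.0048)

a_1 = (3, 0, 1); ‖a_1‖ = 3.1623, so q_1 = (0.9487, 0.0000, 0.3162).
q_1·a_2 = 0.9487·1 + 0.0000·(-2) + 0.3162·(-4) = -0.3162.
u_2 = a_2 + 0.3162·q_1 = (1.3000, -2.0000, -3.9000).
‖u_2‖ = 4.5717, so q_2 = (0.2844, -0.4375, -0.8531).
Qᵀb = (-2.8460, 0.0219).
Back-substitute: x_2 = 0.0219/4.5717 = 0.0048.
x_1 = (-2.8460 + 0.3162·0.0048)/3.1623 = -0.8995.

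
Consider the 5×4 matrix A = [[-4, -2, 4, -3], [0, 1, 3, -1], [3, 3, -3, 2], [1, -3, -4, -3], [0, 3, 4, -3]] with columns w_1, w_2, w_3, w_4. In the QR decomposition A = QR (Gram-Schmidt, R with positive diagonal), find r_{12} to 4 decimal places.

w_1 = (-4, 0, 3, 1, 0); ‖w_1‖ = 5.0990, so e_1 = (-0.7845, 0.0000, 0.5883, 0.1961, 0.0000).
r_{12} = e_1·w_2 = 2.7456.

r_{12} = 2.7456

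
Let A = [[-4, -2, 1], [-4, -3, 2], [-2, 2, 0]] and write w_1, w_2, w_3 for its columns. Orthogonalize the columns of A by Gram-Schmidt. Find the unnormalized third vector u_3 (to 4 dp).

w_1 = (-4, -4, -2); ‖w_1‖ = 6.0000, so q_1 = (-0.6667, -0.6667, -0.3333).
q_1·w_2 = (-0.6667)·(-2) + (-0.6667)·(-3) + (-0.3333)·2 = 2.6667.
u_2 = w_2 − 2.6667·q_1 = (-0.2222, -1.2222, 2.8889).
‖u_2‖ = 3.1447, so q_2 = (-0.0707, -0.3887, 0.9187).
q_1·w_3 = (-0.6667)·1 + (-0.6667)·2 + (-0.3333)·0 = -2.0000; q_2·w_3 = (-0.0707)·1 + (-0.3887)·2 + 0.9187·0 = -0.8480.
u_3 = w_3 + 2.0000·q_1 + 0.8480·q_2 = (-0.3933, 0.3371, 0.1124).

u_3 = (-0.3933, 0.3371, 0.1124)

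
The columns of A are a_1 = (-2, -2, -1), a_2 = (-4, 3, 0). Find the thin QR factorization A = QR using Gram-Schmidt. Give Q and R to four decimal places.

q_1 = a_1/‖a_1‖ = (-2, -2, -1)/3.0000 = (-0.6667, -0.6667, -0.3333).
r_{12} = q_1·a_2 = 0.6667.
u_2 = a_2 − 0.6667·q_1 = (-3.5556, 3.4444, 0.2222).
‖u_2‖ = 4.9554, so q_2 = (-0.7175, 0.6951, 0.0448).

Q = [[-0.6667, -0.7175], [-0.6667, 0.6951], [-0.3333, 0.0448]], R = [[3.0000, 0.6667], [0.0000, 4.9554]]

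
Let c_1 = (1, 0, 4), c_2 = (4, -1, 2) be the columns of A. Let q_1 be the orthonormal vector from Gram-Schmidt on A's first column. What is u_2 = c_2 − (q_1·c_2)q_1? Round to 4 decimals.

u_2 = (3.2941, -1.0000, -0.8235)

c_1 = (1, 0, 4); ‖c_1‖ = 4.1231, so q_1 = (0.2425, 0.0000, 0.9701).
q_1·c_2 = 0.2425·4 + 0.0000·(-1) + 0.9701·2 = 2.9104.
u_2 = c_2 − 2.9104·q_1 = (3.2941, -1.0000, -0.8235).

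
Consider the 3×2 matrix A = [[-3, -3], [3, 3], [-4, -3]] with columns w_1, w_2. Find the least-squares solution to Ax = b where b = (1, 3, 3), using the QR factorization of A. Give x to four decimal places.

x = (-4.0000, 4.3333)

q_1 = w_1/‖w_1‖ = (-3, 3, -4)/5.8310 = (-0.5145, 0.5145, -0.6860).
r_{12} = q_1·w_2 = 5.1450.
u_2 = w_2 − 5.1450·q_1 = (-0.3529, 0.3529, 0.5294).
‖u_2‖ = 0.7276, so q_2 = (-0.4851, 0.4851, 0.7276).
Qᵀb = (-1.0290, 3.1530).
Back-substitute: x_2 = 3.1530/0.7276 = 4.3333.
x_1 = (-1.0290 − 5.1450·4.3333)/5.8310 = -4.0000.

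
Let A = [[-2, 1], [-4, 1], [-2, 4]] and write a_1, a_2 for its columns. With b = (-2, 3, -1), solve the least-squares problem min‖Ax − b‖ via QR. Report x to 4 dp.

a_1 = (-2, -4, -2); ‖a_1‖ = 4.8990, so e_1 = (-0.4082, -0.8165, -0.4082).
e_1·a_2 = (-0.4082)·1 + (-0.8165)·1 + (-0.4082)·4 = -2.8577.
u_2 = a_2 + 2.8577·e_1 = (-0.1667, -1.3333, 2.8333).
‖u_2‖ = 3.1358, so e_2 = (-0.0531, -0.4252, 0.9035).
Qᵀb = (-1.2247, -2.0728).
Back-substitute: x_2 = -2.0728/3.1358 = -0.6610.
x_1 = (-1.2247 + 2.8577·(-0.6610))/4.8990 = -0.6356.

x = (-0.6356, -0.6610)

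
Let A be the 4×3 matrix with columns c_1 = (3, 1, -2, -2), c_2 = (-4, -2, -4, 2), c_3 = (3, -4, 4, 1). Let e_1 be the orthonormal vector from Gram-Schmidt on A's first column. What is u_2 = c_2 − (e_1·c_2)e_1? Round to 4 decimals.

c_1 = (3, 1, -2, -2); ‖c_1‖ = 4.2426, so e_1 = (0.7071, 0.2357, -0.4714, -0.4714).
e_1·c_2 = 0.7071·(-4) + 0.2357·(-2) + (-0.4714)·(-4) + (-0.4714)·2 = -2.3570.
u_2 = c_2 + 2.3570·e_1 = (-2.3333, -1.4444, -5.1111, 0.8889).

u_2 = (-2.3333, -1.4444, -5.1111, 0.8889)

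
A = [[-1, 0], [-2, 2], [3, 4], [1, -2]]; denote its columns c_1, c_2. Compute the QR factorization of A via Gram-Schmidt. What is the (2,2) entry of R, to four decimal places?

r_{22} = 4.6476

c_1 = (-1, -2, 3, 1); ‖c_1‖ = 3.8730, so q_1 = (-0.2582, -0.5164, 0.7746, 0.2582).
q_1·c_2 = (-0.2582)·0 + (-0.5164)·2 + 0.7746·4 + 0.2582·(-2) = 1.5492.
u_2 = c_2 − 1.5492·q_1 = (0.4000, 2.8000, 2.8000, -2.4000).
r_{22} = ‖u_2‖ = 4.6476.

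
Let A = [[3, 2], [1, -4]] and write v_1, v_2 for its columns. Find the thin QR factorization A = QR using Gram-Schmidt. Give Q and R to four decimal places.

Q = [[0.9487, 0.3162], [0.3162, -0.9487]], R = [[3.1623, 0.6325], [0.0000, 4.4272]]

v_1 = (3, 1); ‖v_1‖ = 3.1623, so e_1 = (0.9487, 0.3162).
e_1·v_2 = 0.9487·2 + 0.3162·(-4) = 0.6325.
u_2 = v_2 − 0.6325·e_1 = (1.4000, -4.2000).
‖u_2‖ = 4.4272, so e_2 = (0.3162, -0.9487).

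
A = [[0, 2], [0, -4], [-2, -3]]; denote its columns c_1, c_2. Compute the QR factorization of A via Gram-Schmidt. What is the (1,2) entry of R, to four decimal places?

e_1 = c_1/‖c_1‖ = (0, 0, -2)/2.0000 = (0.0000, 0.0000, -1.0000).
r_{12} = e_1·c_2 = 3.0000.

r_{12} = 3.0000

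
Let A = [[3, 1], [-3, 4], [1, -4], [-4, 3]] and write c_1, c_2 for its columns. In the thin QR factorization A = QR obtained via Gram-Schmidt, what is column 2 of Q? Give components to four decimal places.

e_2 = (0.6396, 0.3780, -0.6687, 0.0291)

e_1 = c_1/‖c_1‖ = (3, -3, 1, -4)/5.9161 = (0.5071, -0.5071, 0.1690, -0.6761).
r_{12} = e_1·c_2 = -4.2258.
u_2 = c_2 + 4.2258·e_1 = (3.1429, 1.8571, -3.2857, 0.1429).
‖u_2‖ = 4.9135, so e_2 = (0.6396, 0.3780, -0.6687, 0.0291).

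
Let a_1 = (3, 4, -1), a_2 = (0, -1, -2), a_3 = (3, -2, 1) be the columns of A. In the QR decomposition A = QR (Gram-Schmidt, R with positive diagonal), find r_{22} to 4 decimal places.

r_{22} = 2.2014

q_1 = a_1/‖a_1‖ = (3, 4, -1)/5.0990 = (0.5883, 0.7845, -0.1961).
r_{12} = q_1·a_2 = -0.3922.
u_2 = a_2 + 0.3922·q_1 = (0.2308, -0.6923, -2.0769).
r_{22} = ‖u_2‖ = 2.2014.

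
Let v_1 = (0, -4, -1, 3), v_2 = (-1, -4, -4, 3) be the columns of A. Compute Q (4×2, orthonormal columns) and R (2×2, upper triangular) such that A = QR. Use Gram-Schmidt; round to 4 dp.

Q = [[0.0000, -0.3218], [-0.7845, 0.1485], [-0.1961, -0.9284], [0.5883, -0.1114]], R = [[5.0990, 5.6874], [0.0000, 3.1071]]

v_1 = (0, -4, -1, 3); ‖v_1‖ = 5.0990, so q_1 = (0.0000, -0.7845, -0.1961, 0.5883).
q_1·v_2 = 0.0000·(-1) + (-0.7845)·(-4) + (-0.1961)·(-4) + 0.5883·3 = 5.6874.
u_2 = v_2 − 5.6874·q_1 = (-1.0000, 0.4615, -2.8846, -0.3462).
‖u_2‖ = 3.1071, so q_2 = (-0.3218, 0.1485, -0.9284, -0.1114).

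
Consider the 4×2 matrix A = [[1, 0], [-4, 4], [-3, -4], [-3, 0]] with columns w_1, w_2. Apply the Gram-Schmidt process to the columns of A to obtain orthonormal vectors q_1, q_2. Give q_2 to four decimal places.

w_1 = (1, -4, -3, -3); ‖w_1‖ = 5.9161, so q_1 = (0.1690, -0.6761, -0.5071, -0.5071).
q_1·w_2 = 0.1690·0 + (-0.6761)·4 + (-0.5071)·(-4) + (-0.5071)·0 = -0.6761.
u_2 = w_2 + 0.6761·q_1 = (0.1143, 3.5429, -4.3429, -0.3429).
‖u_2‖ = 5.6163, so q_2 = (0.0203, 0.6308, -0.7733, -0.0610).

q_2 = (0.0203, 0.6308, -0.7733, -0.0610)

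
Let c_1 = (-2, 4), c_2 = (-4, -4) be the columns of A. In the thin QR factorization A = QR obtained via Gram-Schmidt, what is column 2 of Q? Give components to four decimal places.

e_2 = (-0.8944, -0.4472)

c_1 = (-2, 4); ‖c_1‖ = 4.4721, so e_1 = (-0.4472, 0.8944).
e_1·c_2 = (-0.4472)·(-4) + 0.8944·(-4) = -1.7889.
u_2 = c_2 + 1.7889·e_1 = (-4.8000, -2.4000).
‖u_2‖ = 5.3666, so e_2 = (-0.8944, -0.4472).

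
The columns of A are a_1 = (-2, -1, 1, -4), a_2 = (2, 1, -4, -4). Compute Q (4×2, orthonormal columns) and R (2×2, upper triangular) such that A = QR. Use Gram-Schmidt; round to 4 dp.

a_1 = (-2, -1, 1, -4); ‖a_1‖ = 4.6904, so q_1 = (-0.4264, -0.2132, 0.2132, -0.8528).
q_1·a_2 = (-0.4264)·2 + (-0.2132)·1 + 0.2132·(-4) + (-0.8528)·(-4) = 1.4924.
u_2 = a_2 − 1.4924·q_1 = (2.6364, 1.3182, -4.3182, -2.7273).
‖u_2‖ = 5.8968, so q_2 = (0.4471, 0.2235, -0.7323, -0.4625).

Q = [[-0.4264, 0.4471], [-0.2132, 0.2235], [0.2132, -0.7323], [-0.8528, -0.4625]], R = [[4.6904, 1.4924], [0.0000, 5.8968]]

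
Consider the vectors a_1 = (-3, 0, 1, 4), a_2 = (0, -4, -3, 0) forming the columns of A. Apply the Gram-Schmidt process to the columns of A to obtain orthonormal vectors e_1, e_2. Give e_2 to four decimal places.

e_2 = (-0.0697, -0.8056, -0.5810, 0.0930)

a_1 = (-3, 0, 1, 4); ‖a_1‖ = 5.0990, so e_1 = (-0.5883, 0.0000, 0.1961, 0.7845).
e_1·a_2 = (-0.5883)·0 + 0.0000·(-4) + 0.1961·(-3) + 0.7845·0 = -0.5883.
u_2 = a_2 + 0.5883·e_1 = (-0.3462, -4.0000, -2.8846, 0.4615).
‖u_2‖ = 4.9653, so e_2 = (-0.0697, -0.8056, -0.5810, 0.0930).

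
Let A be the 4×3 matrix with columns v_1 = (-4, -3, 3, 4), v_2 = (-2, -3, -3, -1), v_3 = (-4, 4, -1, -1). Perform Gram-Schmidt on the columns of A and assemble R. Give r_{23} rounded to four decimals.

q_1 = v_1/‖v_1‖ = (-4, -3, 3, 4)/7.0711 = (-0.5657, -0.4243, 0.4243, 0.5657).
r_{12} = q_1·v_2 = 0.5657.
u_2 = v_2 − 0.5657·q_1 = (-1.6800, -2.7600, -3.2400, -1.3200).
‖u_2‖ = 4.7624, so q_2 = (-0.3528, -0.5795, -0.6803, -0.2772).
r_{23} = q_2·v_3 = 0.0504.

r_{23} = 0.0504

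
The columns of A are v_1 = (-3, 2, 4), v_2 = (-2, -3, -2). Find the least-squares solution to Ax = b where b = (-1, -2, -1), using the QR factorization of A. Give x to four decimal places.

x = (-0.0117, 0.5828)

q_1 = v_1/‖v_1‖ = (-3, 2, 4)/5.3852 = (-0.5571, 0.3714, 0.7428).
r_{12} = q_1·v_2 = -1.4856.
u_2 = v_2 + 1.4856·q_1 = (-2.8276, -2.4483, -0.8966).
‖u_2‖ = 3.8462, so q_2 = (-0.7352, -0.6365, -0.2331).
Qᵀb = (-0.9285, 2.2414).
Back-substitute: x_2 = 2.2414/3.8462 = 0.5828.
x_1 = (-0.9285 + 1.4856·0.5828)/5.3852 = -0.0117.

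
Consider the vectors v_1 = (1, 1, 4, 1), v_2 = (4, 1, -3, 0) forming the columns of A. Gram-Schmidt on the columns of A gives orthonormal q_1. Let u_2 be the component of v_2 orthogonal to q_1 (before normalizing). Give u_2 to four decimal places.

q_1 = v_1/‖v_1‖ = (1, 1, 4, 1)/4.3589 = (0.2294, 0.2294, 0.9177, 0.2294).
r_{12} = q_1·v_2 = -1.6059.
u_2 = v_2 + 1.6059·q_1 = (4.3684, 1.3684, -1.5263, 0.3684).

u_2 = (4.3684, 1.3684, -1.5263, 0.3684)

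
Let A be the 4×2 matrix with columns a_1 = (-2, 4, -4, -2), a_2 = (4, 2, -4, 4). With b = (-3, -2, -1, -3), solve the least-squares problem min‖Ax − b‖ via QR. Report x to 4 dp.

a_1 = (-2, 4, -4, -2); ‖a_1‖ = 6.3246, so e_1 = (-0.3162, 0.6325, -0.6325, -0.3162).
e_1·a_2 = (-0.3162)·4 + 0.6325·2 + (-0.6325)·(-4) + (-0.3162)·4 = 1.2649.
u_2 = a_2 − 1.2649·e_1 = (4.4000, 1.2000, -3.2000, 4.4000).
‖u_2‖ = 7.0993, so e_2 = (0.6198, 0.1690, -0.4507, 0.6198).
Qᵀb = (1.2649, -3.6060).
Back-substitute: x_2 = -3.6060/7.0993 = -0.5079.
x_1 = (1.2649 − 1.2649·(-0.5079))/6.3246 = 0.3016.

x = (0.3016, -0.5079)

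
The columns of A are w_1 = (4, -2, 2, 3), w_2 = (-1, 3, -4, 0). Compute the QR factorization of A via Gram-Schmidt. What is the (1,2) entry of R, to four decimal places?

r_{12} = -3.1334

w_1 = (4, -2, 2, 3); ‖w_1‖ = 5.7446, so q_1 = (0.6963, -0.3482, 0.3482, 0.5222).
r_{12} = q_1·w_2 = -3.1334.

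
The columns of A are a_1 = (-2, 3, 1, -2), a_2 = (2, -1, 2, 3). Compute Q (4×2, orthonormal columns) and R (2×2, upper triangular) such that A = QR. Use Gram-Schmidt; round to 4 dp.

a_1 = (-2, 3, 1, -2); ‖a_1‖ = 4.2426, so e_1 = (-0.4714, 0.7071, 0.2357, -0.4714).
e_1·a_2 = (-0.4714)·2 + 0.7071·(-1) + 0.2357·2 + (-0.4714)·3 = -2.5927.
u_2 = a_2 + 2.5927·e_1 = (0.7778, 0.8333, 2.6111, 1.7778).
‖u_2‖ = 3.3582, so e_2 = (0.2316, 0.2481, 0.7775, 0.5294).

Q = [[-0.4714, 0.2316], [0.7071, 0.2481], [0.2357, 0.7775], [-0.4714, 0.5294]], R = [[4.2426, -2.5927], [0.0000, 3.3582]]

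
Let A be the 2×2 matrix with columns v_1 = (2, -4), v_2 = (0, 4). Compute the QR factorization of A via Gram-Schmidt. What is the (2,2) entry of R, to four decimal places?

r_{22} = 1.7889

v_1 = (2, -4); ‖v_1‖ = 4.4721, so e_1 = (0.4472, -0.8944).
e_1·v_2 = 0.4472·0 + (-0.8944)·4 = -3.5777.
u_2 = v_2 + 3.5777·e_1 = (1.6000, 0.8000).
r_{22} = ‖u_2‖ = 1.7889.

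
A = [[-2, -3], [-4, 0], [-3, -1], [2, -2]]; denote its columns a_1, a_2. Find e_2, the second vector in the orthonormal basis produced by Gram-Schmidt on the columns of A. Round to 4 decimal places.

e_2 = (-0.7411, 0.1665, -0.1499, -0.6329)

a_1 = (-2, -4, -3, 2); ‖a_1‖ = 5.7446, so e_1 = (-0.3482, -0.6963, -0.5222, 0.3482).
e_1·a_2 = (-0.3482)·(-3) + (-0.6963)·0 + (-0.5222)·(-1) + 0.3482·(-2) = 0.8704.
u_2 = a_2 − 0.8704·e_1 = (-2.6970, 0.6061, -0.5455, -2.3030).
‖u_2‖ = 3.6390, so e_2 = (-0.7411, 0.1665, -0.1499, -0.6329).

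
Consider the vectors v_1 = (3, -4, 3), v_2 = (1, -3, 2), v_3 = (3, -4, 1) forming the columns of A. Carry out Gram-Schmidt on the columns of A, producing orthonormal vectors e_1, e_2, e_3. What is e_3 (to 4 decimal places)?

e_3 = (0.1690, -0.5071, -0.8452)

e_1 = v_1/‖v_1‖ = (3, -4, 3)/5.8310 = (0.5145, -0.6860, 0.5145).
r_{12} = e_1·v_2 = 3.6015.
u_2 = v_2 − 3.6015·e_1 = (-0.8529, -0.5294, 0.1471).
‖u_2‖ = 1.0146, so e_2 = (-0.8407, -0.5218, 0.1449).
r_{13} = e_1·v_3 = 4.8020; r_{23} = e_2·v_3 = -0.2899.
u_3 = v_3 − 4.8020·e_1 + 0.2899·e_2 = (0.2857, -0.8571, -1.4286).
‖u_3‖ = 1.6903, so e_3 = (0.1690, -0.5071, -0.8452).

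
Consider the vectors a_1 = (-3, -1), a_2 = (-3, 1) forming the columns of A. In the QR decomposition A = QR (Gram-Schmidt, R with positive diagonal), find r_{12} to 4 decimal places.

r_{12} = 2.5298

q_1 = a_1/‖a_1‖ = (-3, -1)/3.1623 = (-0.9487, -0.3162).
r_{12} = q_1·a_2 = 2.5298.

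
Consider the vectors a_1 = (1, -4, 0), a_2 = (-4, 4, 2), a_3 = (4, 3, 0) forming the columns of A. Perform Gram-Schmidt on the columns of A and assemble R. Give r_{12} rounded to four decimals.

r_{12} = -4.8507

a_1 = (1, -4, 0); ‖a_1‖ = 4.1231, so e_1 = (0.2425, -0.9701, 0.0000).
r_{12} = e_1·a_2 = -4.8507.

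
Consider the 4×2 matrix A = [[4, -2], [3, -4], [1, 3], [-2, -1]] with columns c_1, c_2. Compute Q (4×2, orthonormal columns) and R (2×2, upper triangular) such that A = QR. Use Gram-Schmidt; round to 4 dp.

Q = [[0.7303, 0.0000], [0.5477, -0.5270], [0.1826, 0.7379], [-0.3651, -0.4216]], R = [[5.4772, -2.7386], [0.0000, 4.7434]]

q_1 = c_1/‖c_1‖ = (4, 3, 1, -2)/5.4772 = (0.7303, 0.5477, 0.1826, -0.3651).
r_{12} = q_1·c_2 = -2.7386.
u_2 = c_2 + 2.7386·q_1 = (0.0000, -2.5000, 3.5000, -2.0000).
‖u_2‖ = 4.7434, so q_2 = (0.0000, -0.5270, 0.7379, -0.4216).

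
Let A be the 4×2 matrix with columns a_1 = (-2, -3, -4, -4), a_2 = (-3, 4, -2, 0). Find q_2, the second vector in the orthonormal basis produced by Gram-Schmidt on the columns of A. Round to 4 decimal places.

q_1 = a_1/‖a_1‖ = (-2, -3, -4, -4)/6.7082 = (-0.2981, -0.4472, -0.5963, -0.5963).
r_{12} = q_1·a_2 = 0.2981.
u_2 = a_2 − 0.2981·q_1 = (-2.9111, 4.1333, -1.8222, 0.1778).
‖u_2‖ = 5.3769, so q_2 = (-0.5414, 0.7687, -0.3389, 0.0331).

q_2 = (-0.5414, 0.7687, -0.3389, 0.0331)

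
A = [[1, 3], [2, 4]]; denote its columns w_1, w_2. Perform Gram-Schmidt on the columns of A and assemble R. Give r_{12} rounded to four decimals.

q_1 = w_1/‖w_1‖ = (1, 2)/2.2361 = (0.4472, 0.8944).
r_{12} = q_1·w_2 = 4.9193.

r_{12} = 4.9193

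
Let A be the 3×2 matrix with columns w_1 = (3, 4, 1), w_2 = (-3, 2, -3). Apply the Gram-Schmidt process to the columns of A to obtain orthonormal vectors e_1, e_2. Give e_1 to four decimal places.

w_1 = (3, 4, 1); ‖w_1‖ = 5.0990, so e_1 = (0.5883, 0.7845, 0.1961).

e_1 = (0.5883, 0.7845, 0.1961)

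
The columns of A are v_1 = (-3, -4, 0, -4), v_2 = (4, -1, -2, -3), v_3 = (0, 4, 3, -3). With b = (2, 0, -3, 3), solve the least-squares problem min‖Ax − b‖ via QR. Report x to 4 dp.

v_1 = (-3, -4, 0, -4); ‖v_1‖ = 6.4031, so e_1 = (-0.4685, -0.6247, 0.0000, -0.6247).
e_1·v_2 = (-0.4685)·4 + (-0.6247)·(-1) + 0.0000·(-2) + (-0.6247)·(-3) = 0.6247.
u_2 = v_2 − 0.6247·e_1 = (4.2927, -0.6098, -2.0000, -2.6098).
‖u_2‖ = 5.4415, so e_2 = (0.7889, -0.1121, -0.3675, -0.4796).
e_1·v_3 = (-0.4685)·0 + (-0.6247)·4 + 0.0000·3 + (-0.6247)·(-3) = -0.6247; e_2·v_3 = 0.7889·0 + (-0.1121)·4 + (-0.3675)·3 + (-0.4796)·(-3) = -0.1121.
u_3 = v_3 + 0.6247·e_1 + 0.1121·e_2 = (-0.2043, 3.5972, 2.9588, -3.4440).
‖u_3‖ = 5.7963, so e_3 = (-0.0352, 0.6206, 0.5105, -0.5942).
Qᵀb = (-2.8111, 1.2416, -3.3844).
Back-substitute: x_3 = -3.3844/5.7963 = -0.5839.
x_2 = (1.2416 + 0.1121·(-0.5839))/5.4415 = 0.2161.
x_1 = (-2.8111 − 0.6247·0.2161 + 0.6247·(-0.5839))/6.4031 = -0.5171.

x = (-0.5171, 0.2161, -0.5839)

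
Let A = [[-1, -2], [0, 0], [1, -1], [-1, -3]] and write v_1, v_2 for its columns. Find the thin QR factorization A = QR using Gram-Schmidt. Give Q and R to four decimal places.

Q = [[-0.5774, -0.2265], [0.0000, 0.0000], [0.5774, -0.7926], [-0.5774, -0.5661]], R = [[1.7321, 2.3094], [0.0000, 2.9439]]

v_1 = (-1, 0, 1, -1); ‖v_1‖ = 1.7321, so q_1 = (-0.5774, 0.0000, 0.5774, -0.5774).
q_1·v_2 = (-0.5774)·(-2) + 0.0000·0 + 0.5774·(-1) + (-0.5774)·(-3) = 2.3094.
u_2 = v_2 − 2.3094·q_1 = (-0.6667, 0.0000, -2.3333, -1.6667).
‖u_2‖ = 2.9439, so q_2 = (-0.2265, 0.0000, -0.7926, -0.5661).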